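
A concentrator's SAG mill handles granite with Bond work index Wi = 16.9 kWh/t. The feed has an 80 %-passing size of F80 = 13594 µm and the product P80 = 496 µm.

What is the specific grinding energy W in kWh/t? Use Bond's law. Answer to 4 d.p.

W = 6.1388 kWh/t

W = 10 Wi (1/√P80 − 1/√F80)  [Bond]
1/√496 = 0.044901;  1/√13594 = 0.008577
W = 10·16.9·(0.044901 − 0.008577) = 6.1388 kWh/t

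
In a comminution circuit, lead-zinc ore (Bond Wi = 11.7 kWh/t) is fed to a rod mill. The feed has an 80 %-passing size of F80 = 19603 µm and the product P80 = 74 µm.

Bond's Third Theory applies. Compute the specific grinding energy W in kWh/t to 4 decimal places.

W = 10 Wi (P80^-0.5 − F80^-0.5)
1/√74 = 0.116248;  1/√19603 = 0.007142
W = 10·11.7·(0.116248 − 0.007142) = 12.7653 kWh/t

W = 12.7653 kWh/t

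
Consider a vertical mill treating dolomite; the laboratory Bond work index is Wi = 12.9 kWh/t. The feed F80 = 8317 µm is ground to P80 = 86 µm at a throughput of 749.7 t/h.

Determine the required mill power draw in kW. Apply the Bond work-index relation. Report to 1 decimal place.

W = 10 Wi / √P80 − 10 Wi / √F80
W = 10·12.9·(1/√86 − 1/√8317) = 10·12.9·(0.096868) = 12.4959 kWh/t
P_mill = W·ṁ = 12.4959·749.7 = 9368.2 kW

P = 9368.2 kW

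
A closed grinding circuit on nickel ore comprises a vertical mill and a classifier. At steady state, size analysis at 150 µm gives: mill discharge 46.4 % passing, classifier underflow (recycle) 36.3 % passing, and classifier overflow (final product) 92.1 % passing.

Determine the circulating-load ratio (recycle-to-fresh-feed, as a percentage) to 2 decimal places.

Two-product formula at 150 µm:
d + r·d = r·u + o → r(d−u) = o−d
r = (92.1 − 46.4)/(46.4 − 36.3) = 45.7/10.1 = 4.5248
CL = 100·r = 452.48 %

CL = 452.48 %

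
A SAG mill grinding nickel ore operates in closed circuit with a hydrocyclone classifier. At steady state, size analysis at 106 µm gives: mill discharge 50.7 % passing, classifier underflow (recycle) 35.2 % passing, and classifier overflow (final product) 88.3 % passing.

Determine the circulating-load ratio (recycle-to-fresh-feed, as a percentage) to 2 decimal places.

Classifier node, passing 106 µm:
(1+r)·d = r·u + o ⇒ r = (o−d)/(d−u)
r = (88.3 − 50.7)/(50.7 − 35.2) = 37.6/15.5 = 2.4258
CL = 100·r = 242.58 %

CL = 242.58 %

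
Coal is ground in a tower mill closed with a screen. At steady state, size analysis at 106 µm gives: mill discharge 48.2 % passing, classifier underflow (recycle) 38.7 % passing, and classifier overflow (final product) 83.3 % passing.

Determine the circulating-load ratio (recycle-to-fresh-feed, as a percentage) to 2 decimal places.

CL = 369.47 %

Classifier node, passing 106 µm:
(1+r)·d = r·u + o ⇒ r = (o−d)/(d−u)
r = (83.3 − 48.2)/(48.2 − 38.7) = 35.1/9.5 = 3.6947
CL = 100·r = 369.47 %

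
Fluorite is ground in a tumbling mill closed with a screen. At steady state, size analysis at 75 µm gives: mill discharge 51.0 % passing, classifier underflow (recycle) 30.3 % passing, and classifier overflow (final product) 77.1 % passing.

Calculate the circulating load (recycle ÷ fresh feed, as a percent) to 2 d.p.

CL = 126.09 %

Classifier node, passing 75 µm:
d + r·d = r·u + o → r(d−u) = o−d
r = (77.1 − 51.0)/(51.0 − 30.3) = 26.1/20.7 = 1.2609
CL = 100·r = 126.09 %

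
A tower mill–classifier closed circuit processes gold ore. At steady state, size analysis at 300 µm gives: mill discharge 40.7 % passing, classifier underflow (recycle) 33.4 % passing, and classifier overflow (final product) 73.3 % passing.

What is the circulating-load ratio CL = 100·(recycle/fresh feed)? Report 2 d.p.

Classifier node, passing 300 µm:
d + r·d = r·u + o → r(d−u) = o−d
r = (73.3 − 40.7)/(40.7 − 33.4) = 32.6/7.3 = 4.4658
CL = 100·r = 446.58 %

CL = 446.58 %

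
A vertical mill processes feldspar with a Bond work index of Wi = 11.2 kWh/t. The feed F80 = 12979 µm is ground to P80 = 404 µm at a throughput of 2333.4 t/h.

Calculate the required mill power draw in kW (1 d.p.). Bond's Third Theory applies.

P = 10708.2 kW

W = 10·Wi·(P80^(-½) − F80^(-½))
W = 10·11.2·(1/√404 − 1/√12979) = 10·11.2·(0.040974) = 4.5891 kWh/t
P_mill = W·ṁ = 4.5891·2333.4 = 10708.2 kW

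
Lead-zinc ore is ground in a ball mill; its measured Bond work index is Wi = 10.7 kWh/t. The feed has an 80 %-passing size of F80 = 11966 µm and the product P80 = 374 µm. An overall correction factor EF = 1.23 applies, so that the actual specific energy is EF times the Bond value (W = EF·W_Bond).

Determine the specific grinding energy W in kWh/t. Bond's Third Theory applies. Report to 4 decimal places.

W = 5.6023 kWh/t

W = 10·Wi·[P80^(−½) − F80^(−½)]
1/√374 = 0.051709;  1/√11966 = 0.009142
W = 10·10.7·(0.051709 − 0.009142) = 4.5547 kWh/t
Apply correction: 4.5547 × 1.23 = 5.6023 kWh/t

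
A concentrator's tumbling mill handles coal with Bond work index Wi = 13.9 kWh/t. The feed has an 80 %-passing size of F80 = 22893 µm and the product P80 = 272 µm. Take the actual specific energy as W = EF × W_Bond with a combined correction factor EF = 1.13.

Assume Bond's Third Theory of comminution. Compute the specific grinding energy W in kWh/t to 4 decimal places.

W_Bond = 10·Wi·(1/√P₈₀ − 1/√F₈₀)
1/√272 = 0.060634;  1/√22893 = 0.006609
W = 10·13.9·(0.060634 − 0.006609) = 7.5094 kWh/t
Apply correction: 7.5094 × 1.13 = 8.4857 kWh/t

W = 8.4857 kWh/t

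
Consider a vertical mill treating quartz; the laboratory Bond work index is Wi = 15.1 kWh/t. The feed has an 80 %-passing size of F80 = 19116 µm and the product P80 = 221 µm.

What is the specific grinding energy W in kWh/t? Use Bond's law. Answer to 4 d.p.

W_Bond = 10·Wi·(1/√P₈₀ − 1/√F₈₀)
1/√221 = 0.067267;  1/√19116 = 0.007233
W = 10·15.1·(0.067267 − 0.007233) = 9.0652 kWh/t

W = 9.0652 kWh/t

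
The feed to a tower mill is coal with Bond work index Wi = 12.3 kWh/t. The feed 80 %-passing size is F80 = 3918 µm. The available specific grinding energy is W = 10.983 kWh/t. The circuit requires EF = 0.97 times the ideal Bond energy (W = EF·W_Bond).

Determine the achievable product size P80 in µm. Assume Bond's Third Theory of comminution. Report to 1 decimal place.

W = 10 Wi (P80^-0.5 − F80^-0.5)
W_Bond = W / EF = 10.983 / 0.97 = 11.3227 kWh/t
P80^(−½) = W_Bond/(10 Wi) + F80^(−½)
  = 11.3227/(10·12.3) + 1/√3918 = 0.092054 + 0.015976 = 0.108030
P80 = (1/0.108030)² = 9.2567² = 85.69 µm

P80 = 85.7 µm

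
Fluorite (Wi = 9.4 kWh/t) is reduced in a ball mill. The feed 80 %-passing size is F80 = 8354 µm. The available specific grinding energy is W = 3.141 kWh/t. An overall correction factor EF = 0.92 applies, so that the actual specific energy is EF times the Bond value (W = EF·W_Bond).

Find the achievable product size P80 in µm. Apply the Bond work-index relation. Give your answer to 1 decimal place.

W = 10 Wi (1/√P80 − 1/√F80)  [Bond]
W_Bond = W / EF = 3.141 / 0.92 = 3.4141 kWh/t
⇒ 1/√P80 = W_Bond/(10·Wi) + 1/√F80
  = 3.4141/(10·9.4) + 1/√8354 = 0.036321 + 0.010941 = 0.047261
P80 = (1/0.047261)² = 21.1589² = 447.70 µm

P80 = 447.7 µm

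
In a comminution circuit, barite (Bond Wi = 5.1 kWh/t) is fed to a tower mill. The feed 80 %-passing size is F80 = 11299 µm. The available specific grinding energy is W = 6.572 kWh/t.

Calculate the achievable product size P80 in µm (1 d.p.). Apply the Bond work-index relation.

P80 = 52.3 µm

Bond: W = 10·Wi·(1/√P80 − 1/√F80)
P80^-0.5 = F80^-0.5 + W/(10 Wi)
  = 6.5720/(10·5.1) + 1/√11299 = 0.128863 + 0.009408 = 0.138270
P80 = (1/0.138270)² = 7.2322² = 52.30 µm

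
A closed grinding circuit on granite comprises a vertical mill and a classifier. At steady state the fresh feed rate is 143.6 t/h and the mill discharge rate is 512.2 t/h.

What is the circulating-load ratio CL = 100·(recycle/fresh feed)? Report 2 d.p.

Mill node: discharge = fresh + recycle.
R = M − F = 512.2 − 143.6 = 368.6 t/h
CL = 100·R/F = 100·368.6/143.6 = 256.69 %

CL = 256.69 %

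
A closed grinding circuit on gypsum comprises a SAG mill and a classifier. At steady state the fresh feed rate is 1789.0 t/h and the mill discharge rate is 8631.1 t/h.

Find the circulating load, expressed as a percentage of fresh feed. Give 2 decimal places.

CL = 382.45 %

Mill node: discharge = fresh + recycle.
R = M − F = 8631.1 − 1789.0 = 6842.1 t/h
CL = 100·R/F = 100·6842.1/1789.0 = 382.45 %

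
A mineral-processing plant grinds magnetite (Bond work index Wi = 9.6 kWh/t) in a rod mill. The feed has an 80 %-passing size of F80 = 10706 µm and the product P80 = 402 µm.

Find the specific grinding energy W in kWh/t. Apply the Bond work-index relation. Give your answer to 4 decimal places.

W = 3.8602 kWh/t

W = 10·Wi·(P80^(-½) − F80^(-½))
1/√402 = 0.049875;  1/√10706 = 0.009665
W = 10·9.6·(0.049875 − 0.009665) = 3.8602 kWh/t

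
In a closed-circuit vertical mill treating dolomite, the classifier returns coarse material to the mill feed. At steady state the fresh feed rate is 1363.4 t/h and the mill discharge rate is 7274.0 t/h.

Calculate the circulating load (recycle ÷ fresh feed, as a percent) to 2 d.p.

Discharge = new feed + return, hence
R = M − F = 7274.0 − 1363.4 = 5910.6 t/h
CL = 100·R/F = 100·5910.6/1363.4 = 433.52 %

CL = 433.52 %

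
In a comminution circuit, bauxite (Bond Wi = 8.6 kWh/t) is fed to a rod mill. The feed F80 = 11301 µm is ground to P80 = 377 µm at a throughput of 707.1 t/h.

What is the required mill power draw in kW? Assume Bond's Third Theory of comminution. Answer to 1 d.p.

W = 10·Wi·(P80^(-½) − F80^(-½))
W = 10·8.6·(1/√377 − 1/√11301) = 10·8.6·(0.042096) = 3.6202 kWh/t
Power = W × throughput = 3.6202 kWh/t × 707.1 t/h = 2559.9 kW

P = 2559.9 kW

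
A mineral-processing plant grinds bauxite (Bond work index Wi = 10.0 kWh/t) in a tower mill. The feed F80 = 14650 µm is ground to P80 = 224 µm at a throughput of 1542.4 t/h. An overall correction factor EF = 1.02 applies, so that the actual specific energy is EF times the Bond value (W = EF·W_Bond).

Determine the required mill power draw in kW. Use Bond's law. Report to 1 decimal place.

P = 9211.9 kW

W_Bond = 10·Wi·(1/√P₈₀ − 1/√F₈₀)
W = 10·10.0·(1/√224 − 1/√14650) = 10·10.0·(0.058553) = 5.8553 kWh/t
W_actual = 1.02 × 5.8553 = 5.9724 kWh/t
Mill draw = 5.9724 × 1542.4 = 9211.9 kW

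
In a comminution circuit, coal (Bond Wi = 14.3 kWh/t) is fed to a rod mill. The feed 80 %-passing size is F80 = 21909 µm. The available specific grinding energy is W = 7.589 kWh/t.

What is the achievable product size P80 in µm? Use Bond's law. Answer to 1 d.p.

Bond: W = 10·Wi·(1/√P80 − 1/√F80)
⇒ 1/√P80 = W/(10·Wi) + 1/√F80
  = 7.5890/(10·14.3) + 1/√21909 = 0.053070 + 0.006756 = 0.059826
P80 = (1/0.059826)² = 16.7152² = 279.40 µm

P80 = 279.4 µm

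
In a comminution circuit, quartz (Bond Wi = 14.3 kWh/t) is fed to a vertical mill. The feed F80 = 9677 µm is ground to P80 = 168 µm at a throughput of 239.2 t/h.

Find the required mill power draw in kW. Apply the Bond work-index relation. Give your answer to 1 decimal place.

P = 2291.3 kW

W = 10·Wi·[P80^(−½) − F80^(−½)]
W = 10·14.3·(1/√168 − 1/√9677) = 10·14.3·(0.066986) = 9.5790 kWh/t
Mill draw = 9.5790 × 239.2 = 2291.3 kW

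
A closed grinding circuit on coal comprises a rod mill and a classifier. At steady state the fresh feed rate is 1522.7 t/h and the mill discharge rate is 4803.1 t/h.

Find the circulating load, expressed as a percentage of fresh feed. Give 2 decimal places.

Steady state: M = F + R.
R = M − F = 4803.1 − 1522.7 = 3280.4 t/h
CL = 100·R/F = 100·3280.4/1522.7 = 215.43 %

CL = 215.43 %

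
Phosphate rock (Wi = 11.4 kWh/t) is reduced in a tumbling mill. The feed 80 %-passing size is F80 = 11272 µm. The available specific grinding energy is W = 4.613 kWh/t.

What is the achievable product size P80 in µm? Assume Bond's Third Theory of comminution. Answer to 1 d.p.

W = 10 Wi (P80^-0.5 − F80^-0.5)
⇒ 1/√P80 = W/(10·Wi) + 1/√F80
  = 4.6130/(10·11.4) + 1/√11272 = 0.040465 + 0.009419 = 0.049884
P80 = (1/0.049884)² = 20.0466² = 401.87 µm

P80 = 401.9 µm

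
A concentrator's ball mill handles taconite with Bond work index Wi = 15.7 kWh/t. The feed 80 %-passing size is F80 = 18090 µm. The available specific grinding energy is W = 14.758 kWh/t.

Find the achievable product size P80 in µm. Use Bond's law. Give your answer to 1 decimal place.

P80 = 97.2 µm

W = 10·Wi·[P80^(−½) − F80^(−½)]
1/√P80 = 1/√F80 + W/(10·Wi)
  = 14.7580/(10·15.7) + 1/√18090 = 0.094000 + 0.007435 = 0.101435
P80 = (1/0.101435)² = 9.8585² = 97.19 µm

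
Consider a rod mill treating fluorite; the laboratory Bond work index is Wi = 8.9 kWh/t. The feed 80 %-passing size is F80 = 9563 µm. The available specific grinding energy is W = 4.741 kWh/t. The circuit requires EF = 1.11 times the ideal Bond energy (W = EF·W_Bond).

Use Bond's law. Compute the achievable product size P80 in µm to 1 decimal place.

W_Bond = 10·Wi·(1/√P₈₀ − 1/√F₈₀)
W_Bond = W / EF = 4.741 / 1.11 = 4.2712 kWh/t
P80^(−½) = W_Bond/(10 Wi) + F80^(−½)
  = 4.2712/(10·8.9) + 1/√9563 = 0.047991 + 0.010226 = 0.058217
P80 = (1/0.058217)² = 17.1772² = 295.06 µm

P80 = 295.1 µm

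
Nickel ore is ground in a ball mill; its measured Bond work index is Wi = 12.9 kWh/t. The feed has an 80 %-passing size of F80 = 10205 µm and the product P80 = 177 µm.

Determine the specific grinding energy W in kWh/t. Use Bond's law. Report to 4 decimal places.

W = 10·Wi·(P80^(-½) − F80^(-½))
1/√177 = 0.075165;  1/√10205 = 0.009899
W = 10·12.9·(0.075165 − 0.009899) = 8.4193 kWh/t

W = 8.4193 kWh/t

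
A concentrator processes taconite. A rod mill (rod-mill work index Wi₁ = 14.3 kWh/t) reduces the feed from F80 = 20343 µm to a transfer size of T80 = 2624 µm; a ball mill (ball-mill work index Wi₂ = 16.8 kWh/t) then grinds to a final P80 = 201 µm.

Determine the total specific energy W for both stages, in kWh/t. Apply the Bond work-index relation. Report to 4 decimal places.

W_Bond = 10·Wi·(1/√P₈₀ − 1/√F₈₀)
Stage 1 (20343→2624 µm, Wi₁=14.3): W₁ = 10·14.3·(0.019522 − 0.007011) = 1.7890 kWh/t
Stage 2 (2624→201 µm, Wi₂=16.8): W₂ = 10·16.8·(0.070535 − 0.019522) = 8.5702 kWh/t
W = W₁ + W₂ = 1.7890 + 8.5702 = 10.3592 kWh/t

W = 10.3592 kWh/t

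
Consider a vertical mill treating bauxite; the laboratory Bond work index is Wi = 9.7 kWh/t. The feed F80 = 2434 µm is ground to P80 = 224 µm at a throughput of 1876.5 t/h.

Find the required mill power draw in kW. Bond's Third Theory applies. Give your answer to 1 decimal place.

W = 10 Wi (P80^-0.5 − F80^-0.5)
W = 10·9.7·(1/√224 − 1/√2434) = 10·9.7·(0.046546) = 4.5150 kWh/t
P = W·T = 4.5150·1876.5 = 8472.3 kW

P = 8472.3 kW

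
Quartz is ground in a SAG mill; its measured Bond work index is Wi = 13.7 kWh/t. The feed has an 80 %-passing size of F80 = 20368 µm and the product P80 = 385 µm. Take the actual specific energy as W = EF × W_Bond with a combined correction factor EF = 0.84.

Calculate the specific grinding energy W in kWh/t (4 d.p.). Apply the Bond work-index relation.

W = 5.0587 kWh/t

W = 10 Wi / √P80 − 10 Wi / √F80
1/√385 = 0.050965;  1/√20368 = 0.007007
W = 10·13.7·(0.050965 − 0.007007) = 6.0222 kWh/t
W_actual = 0.84 × 6.0222 = 5.0587 kWh/t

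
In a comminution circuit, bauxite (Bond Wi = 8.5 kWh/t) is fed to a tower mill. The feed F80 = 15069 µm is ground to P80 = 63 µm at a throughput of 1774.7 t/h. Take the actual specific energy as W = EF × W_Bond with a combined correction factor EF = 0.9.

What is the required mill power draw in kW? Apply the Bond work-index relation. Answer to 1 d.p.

W = 10·Wi·[P80^(−½) − F80^(−½)]
W = 10·8.5·(1/√63 − 1/√15069) = 10·8.5·(0.117842) = 10.0166 kWh/t
W_actual = 0.9 × 10.0166 = 9.0149 kWh/t
P_mill = W·ṁ = 9.0149·1774.7 = 15998.8 kW

P = 15998.8 kW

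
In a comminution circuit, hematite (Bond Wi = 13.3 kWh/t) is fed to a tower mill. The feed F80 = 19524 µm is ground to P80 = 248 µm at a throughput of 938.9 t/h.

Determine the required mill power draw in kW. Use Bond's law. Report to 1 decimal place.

W = 10 Wi (P80^-0.5 − F80^-0.5)
W = 10·13.3·(1/√248 − 1/√19524) = 10·13.3·(0.056343) = 7.4937 kWh/t
Power = W × throughput = 7.4937 kWh/t × 938.9 t/h = 7035.8 kW

P = 7035.8 kW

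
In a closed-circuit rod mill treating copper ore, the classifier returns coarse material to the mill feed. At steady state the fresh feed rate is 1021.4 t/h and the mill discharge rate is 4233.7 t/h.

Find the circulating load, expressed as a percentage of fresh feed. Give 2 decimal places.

Mill node: discharge = fresh + recycle.
R = M − F = 4233.7 − 1021.4 = 3212.3 t/h
CL = 100·R/F = 100·3212.3/1021.4 = 314.50 %

CL = 314.50 %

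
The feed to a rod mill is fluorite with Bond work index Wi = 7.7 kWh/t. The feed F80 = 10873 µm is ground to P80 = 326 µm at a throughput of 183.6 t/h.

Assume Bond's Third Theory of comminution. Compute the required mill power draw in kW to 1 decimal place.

W = 10 Wi / √P80 − 10 Wi / √F80
W = 10·7.7·(1/√326 − 1/√10873) = 10·7.7·(0.045795) = 3.5262 kWh/t
P_mill = W·ṁ = 3.5262·183.6 = 647.4 kW

P = 647.4 kW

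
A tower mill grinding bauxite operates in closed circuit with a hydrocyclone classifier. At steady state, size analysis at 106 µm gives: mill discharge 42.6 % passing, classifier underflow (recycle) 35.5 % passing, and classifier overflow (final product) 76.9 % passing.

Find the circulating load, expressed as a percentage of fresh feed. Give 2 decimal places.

Two-product formula at 106 µm:
d + r·d = r·u + o → r(d−u) = o−d
r = (76.9 − 42.6)/(42.6 − 35.5) = 34.3/7.1 = 4.8310
CL = 100·r = 483.10 %

CL = 483.10 %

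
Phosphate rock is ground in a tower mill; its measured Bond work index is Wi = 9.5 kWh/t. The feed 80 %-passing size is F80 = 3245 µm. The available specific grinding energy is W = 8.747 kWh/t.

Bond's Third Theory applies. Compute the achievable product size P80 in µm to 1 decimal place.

P80 = 83.2 µm

W = 10·Wi·(P80^(-½) − F80^(-½))
⇒ 1/√P80 = W/(10 Wi) + 1/√F80
  = 8.7470/(10·9.5) + 1/√3245 = 0.092074 + 0.017555 = 0.109628
P80 = (1/0.109628)² = 9.1217² = 83.21 µm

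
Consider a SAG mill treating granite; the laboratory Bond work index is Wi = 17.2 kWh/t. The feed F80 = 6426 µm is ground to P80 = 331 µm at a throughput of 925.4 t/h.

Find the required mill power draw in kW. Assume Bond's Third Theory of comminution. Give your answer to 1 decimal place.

W = 10·Wi·[P80^(−½) − F80^(−½)]
W = 10·17.2·(1/√331 − 1/√6426) = 10·17.2·(0.042490) = 7.3083 kWh/t
Power = W × throughput = 7.3083 kWh/t × 925.4 t/h = 6763.1 kW

P = 6763.1 kW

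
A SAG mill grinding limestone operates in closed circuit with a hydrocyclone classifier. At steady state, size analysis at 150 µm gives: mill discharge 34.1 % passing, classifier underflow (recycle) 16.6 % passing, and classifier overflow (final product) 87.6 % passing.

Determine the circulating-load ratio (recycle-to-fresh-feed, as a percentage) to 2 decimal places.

CL = 305.71 %

Let r = R/F. Size balance at 150 µm:
r = (o − d)/(d − u)
r = (87.6 − 34.1)/(34.1 − 16.6) = 53.5/17.5 = 3.0571
CL = 100·r = 305.71 %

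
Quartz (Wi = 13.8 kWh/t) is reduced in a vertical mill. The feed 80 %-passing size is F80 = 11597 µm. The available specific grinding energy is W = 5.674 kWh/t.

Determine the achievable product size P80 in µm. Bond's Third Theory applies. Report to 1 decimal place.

P80 = 393.6 µm

W = 10 Wi (1/√P80 − 1/√F80)  [Bond]
⇒ 1/√P80 = W/(10 Wi) + 1/√F80
  = 5.6740/(10·13.8) + 1/√11597 = 0.041116 + 0.009286 = 0.050402
P80 = (1/0.050402)² = 19.8405² = 393.65 µm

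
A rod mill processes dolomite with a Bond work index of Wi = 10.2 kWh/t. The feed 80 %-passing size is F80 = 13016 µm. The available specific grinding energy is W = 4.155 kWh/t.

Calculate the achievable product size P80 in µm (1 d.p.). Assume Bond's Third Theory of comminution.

Bond: W = 10·Wi·(1/√P80 − 1/√F80)
P80^(−½) = W/(10 Wi) + F80^(−½)
  = 4.1550/(10·10.2) + 1/√13016 = 0.040735 + 0.008765 = 0.049500
P80 = (1/0.049500)² = 20.2018² = 408.11 µm

P80 = 408.1 µm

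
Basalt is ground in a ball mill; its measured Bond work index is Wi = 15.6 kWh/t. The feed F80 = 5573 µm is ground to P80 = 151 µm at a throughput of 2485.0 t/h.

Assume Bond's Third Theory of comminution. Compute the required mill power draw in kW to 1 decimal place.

Bond: W = 10·Wi·(1/√P80 − 1/√F80)
W = 10·15.6·(1/√151 − 1/√5573) = 10·15.6·(0.067983) = 10.6054 kWh/t
Power = W × throughput = 10.6054 kWh/t × 2485.0 t/h = 26354.5 kW

P = 26354.5 kW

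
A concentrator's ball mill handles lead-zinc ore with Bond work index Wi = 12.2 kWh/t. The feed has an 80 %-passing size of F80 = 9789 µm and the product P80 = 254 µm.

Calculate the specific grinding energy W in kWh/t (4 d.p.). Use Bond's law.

W = 6.4219 kWh/t

W = 10·Wi·[P80^(−½) − F80^(−½)]
1/√254 = 0.062746;  1/√9789 = 0.010107
W = 10·12.2·(0.062746 − 0.010107) = 6.4219 kWh/t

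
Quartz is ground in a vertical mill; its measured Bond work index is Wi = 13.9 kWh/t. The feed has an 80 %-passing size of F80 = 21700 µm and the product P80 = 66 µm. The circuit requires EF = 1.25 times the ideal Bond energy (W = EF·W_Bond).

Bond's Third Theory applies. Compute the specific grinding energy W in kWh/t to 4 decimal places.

W = 10·Wi·[P80^(−½) − F80^(−½)]
1/√66 = 0.123091;  1/√21700 = 0.006788
W = 10·13.9·(0.123091 − 0.006788) = 16.1661 kWh/t
With EF = 1.25: W = 16.1661·1.25 = 20.2077 kWh/t

W = 20.2077 kWh/t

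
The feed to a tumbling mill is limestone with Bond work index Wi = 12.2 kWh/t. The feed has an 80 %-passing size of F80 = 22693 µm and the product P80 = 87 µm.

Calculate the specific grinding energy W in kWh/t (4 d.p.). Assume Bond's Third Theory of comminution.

W = 10 Wi / √P80 − 10 Wi / √F80
1/√87 = 0.107211;  1/√22693 = 0.006638
W = 10·12.2·(0.107211 − 0.006638) = 12.2699 kWh/t

W = 12.2699 kWh/t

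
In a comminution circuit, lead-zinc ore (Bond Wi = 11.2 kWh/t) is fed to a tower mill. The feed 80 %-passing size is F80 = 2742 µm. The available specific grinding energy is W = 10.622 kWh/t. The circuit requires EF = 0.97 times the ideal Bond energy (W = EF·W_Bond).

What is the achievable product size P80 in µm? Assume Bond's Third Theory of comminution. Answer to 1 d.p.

P80 = 73.2 µm

W = 10·Wi·(P80^(-½) − F80^(-½))
W_Bond = W / EF = 10.622 / 0.97 = 10.9505 kWh/t
⇒ 1/√P80 = W_Bond/(10·Wi) + 1/√F80
  = 10.9505/(10·11.2) + 1/√2742 = 0.097772 + 0.019097 = 0.116870
P80 = (1/0.116870)² = 8.5566² = 73.21 µm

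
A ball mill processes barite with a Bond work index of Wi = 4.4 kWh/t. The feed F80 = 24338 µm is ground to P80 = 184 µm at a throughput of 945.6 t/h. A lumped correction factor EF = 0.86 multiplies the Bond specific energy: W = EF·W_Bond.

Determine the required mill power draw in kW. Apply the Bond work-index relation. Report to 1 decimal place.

W = 10·Wi·[P80^(−½) − F80^(−½)]
W = 10·4.4·(1/√184 − 1/√24338) = 10·4.4·(0.067311) = 2.9617 kWh/t
W_actual = 0.86 × 2.9617 = 2.5470 kWh/t
Mill draw = 2.5470 × 945.6 = 2408.5 kW

P = 2408.5 kW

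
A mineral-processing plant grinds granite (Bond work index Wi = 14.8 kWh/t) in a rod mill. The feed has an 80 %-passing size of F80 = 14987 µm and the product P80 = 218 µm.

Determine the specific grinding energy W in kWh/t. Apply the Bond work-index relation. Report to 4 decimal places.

Bond: W = 10·Wi·(1/√P80 − 1/√F80)
1/√218 = 0.067729;  1/√14987 = 0.008169
W = 10·14.8·(0.067729 − 0.008169) = 8.8149 kWh/t

W = 8.8149 kWh/t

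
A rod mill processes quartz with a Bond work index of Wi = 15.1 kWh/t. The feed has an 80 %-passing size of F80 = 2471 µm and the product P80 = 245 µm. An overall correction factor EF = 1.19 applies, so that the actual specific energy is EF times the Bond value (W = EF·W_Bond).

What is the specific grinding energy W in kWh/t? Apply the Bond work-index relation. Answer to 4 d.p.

W = 7.8651 kWh/t

W_Bond = 10·Wi·(1/√P₈₀ − 1/√F₈₀)
1/√245 = 0.063888;  1/√2471 = 0.020117
W = 10·15.1·(0.063888 − 0.020117) = 6.6094 kWh/t
With EF = 1.19: W = 6.6094·1.19 = 7.8651 kWh/t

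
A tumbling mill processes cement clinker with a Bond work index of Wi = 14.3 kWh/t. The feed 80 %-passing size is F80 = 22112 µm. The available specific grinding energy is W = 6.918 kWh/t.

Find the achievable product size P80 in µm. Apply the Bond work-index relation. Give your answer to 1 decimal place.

Bond: W = 10·Wi·(1/√P80 − 1/√F80)
1/√P80 = 1/√F80 + W/(10·Wi)
  = 6.9180/(10·14.3) + 1/√22112 = 0.048378 + 0.006725 = 0.055103
P80 = (1/0.055103)² = 18.1480² = 329.35 µm

P80 = 329.3 µm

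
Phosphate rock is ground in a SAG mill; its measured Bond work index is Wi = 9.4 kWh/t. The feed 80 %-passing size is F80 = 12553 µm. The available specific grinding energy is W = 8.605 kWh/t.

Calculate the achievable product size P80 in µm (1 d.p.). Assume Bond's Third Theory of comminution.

P80 = 99.1 µm

Bond: W = 10·Wi·(1/√P80 − 1/√F80)
P80^-0.5 = F80^-0.5 + W/(10 Wi)
  = 8.6050/(10·9.4) + 1/√12553 = 0.091543 + 0.008925 = 0.100468
P80 = (1/0.100468)² = 9.9534² = 99.07 µm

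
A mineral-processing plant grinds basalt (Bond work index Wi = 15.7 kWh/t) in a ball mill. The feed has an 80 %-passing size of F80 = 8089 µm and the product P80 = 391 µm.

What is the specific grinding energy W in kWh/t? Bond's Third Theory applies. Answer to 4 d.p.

W = 6.1942 kWh/t

W = 10 Wi / √P80 − 10 Wi / √F80
1/√391 = 0.050572;  1/√8089 = 0.011119
W = 10·15.7·(0.050572 − 0.011119) = 6.1942 kWh/t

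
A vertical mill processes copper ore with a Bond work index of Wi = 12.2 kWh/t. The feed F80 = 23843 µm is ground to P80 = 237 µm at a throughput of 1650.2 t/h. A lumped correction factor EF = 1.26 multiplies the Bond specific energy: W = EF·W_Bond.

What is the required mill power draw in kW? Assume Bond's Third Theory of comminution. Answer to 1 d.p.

W = 10·Wi·(P80^(-½) − F80^(-½))
W = 10·12.2·(1/√237 − 1/√23843) = 10·12.2·(0.058481) = 7.1347 kWh/t
Apply correction: 7.1347 × 1.26 = 8.9897 kWh/t
P_mill = W·ṁ = 8.9897·1650.2 = 14834.7 kW

P = 14834.7 kW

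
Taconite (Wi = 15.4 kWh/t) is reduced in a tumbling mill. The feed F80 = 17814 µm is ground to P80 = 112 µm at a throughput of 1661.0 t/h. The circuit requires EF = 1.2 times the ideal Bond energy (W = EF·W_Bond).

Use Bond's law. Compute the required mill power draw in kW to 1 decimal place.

P = 26704.5 kW

W_Bond = 10·Wi·(1/√P₈₀ − 1/√F₈₀)
W = 10·15.4·(1/√112 − 1/√17814) = 10·15.4·(0.086999) = 13.3978 kWh/t
W_actual = 1.2 × 13.3978 = 16.0774 kWh/t
P_mill = W·ṁ = 16.0774·1661.0 = 26704.5 kW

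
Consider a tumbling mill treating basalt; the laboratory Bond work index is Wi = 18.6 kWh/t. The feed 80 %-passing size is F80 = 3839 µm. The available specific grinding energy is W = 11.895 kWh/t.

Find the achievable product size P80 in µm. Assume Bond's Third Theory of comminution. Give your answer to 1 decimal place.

Bond: W = 10·Wi·(1/√P80 − 1/√F80)
⇒ 1/√P80 = W/(10 Wi) + 1/√F80
  = 11.8950/(10·18.6) + 1/√3839 = 0.063952 + 0.016140 = 0.080091
P80 = (1/0.080091)² = 12.4858² = 155.89 µm

P80 = 155.9 µm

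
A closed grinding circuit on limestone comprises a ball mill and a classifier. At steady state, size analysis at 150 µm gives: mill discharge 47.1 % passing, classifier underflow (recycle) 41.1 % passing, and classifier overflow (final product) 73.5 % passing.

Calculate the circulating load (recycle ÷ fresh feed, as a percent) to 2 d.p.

Two-product formula at 150 µm:
r = (o − d)/(d − u)
r = (73.5 − 47.1)/(47.1 − 41.1) = 26.4/6.0 = 4.4000
CL = 100·r = 440.00 %

CL = 440.00 %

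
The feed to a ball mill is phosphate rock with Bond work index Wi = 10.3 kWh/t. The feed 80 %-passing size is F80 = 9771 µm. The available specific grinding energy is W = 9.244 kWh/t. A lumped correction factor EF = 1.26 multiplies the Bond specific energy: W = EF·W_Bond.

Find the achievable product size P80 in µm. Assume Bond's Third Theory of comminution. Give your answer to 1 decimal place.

P80 = 151.1 µm

Bond: W = 10·Wi·(1/√P80 − 1/√F80)
W_Bond = W / EF = 9.244 / 1.26 = 7.3365 kWh/t
⇒ 1/√P80 = W_Bond/(10 Wi) + 1/√F80
  = 7.3365/(10·10.3) + 1/√9771 = 0.071228 + 0.010117 = 0.081345
P80 = (1/0.081345)² = 12.2934² = 151.13 µm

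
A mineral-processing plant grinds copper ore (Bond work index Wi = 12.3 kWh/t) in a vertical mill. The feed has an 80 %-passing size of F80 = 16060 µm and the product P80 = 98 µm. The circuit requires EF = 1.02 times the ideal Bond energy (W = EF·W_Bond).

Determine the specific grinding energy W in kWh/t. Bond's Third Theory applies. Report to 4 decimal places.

W = 10 Wi / √P80 − 10 Wi / √F80
1/√98 = 0.101015;  1/√16060 = 0.007891
W = 10·12.3·(0.101015 − 0.007891) = 11.4543 kWh/t
W_actual = 1.02 × 11.4543 = 11.6834 kWh/t

W = 11.6834 kWh/t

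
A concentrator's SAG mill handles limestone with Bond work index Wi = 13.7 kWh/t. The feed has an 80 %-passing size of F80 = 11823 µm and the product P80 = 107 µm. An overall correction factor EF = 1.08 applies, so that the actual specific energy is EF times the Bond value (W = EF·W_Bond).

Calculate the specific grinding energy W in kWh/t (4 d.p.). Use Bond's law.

W = 10 Wi (1/√P80 − 1/√F80)  [Bond]
1/√107 = 0.096674;  1/√11823 = 0.009197
W = 10·13.7·(0.096674 − 0.009197) = 11.9843 kWh/t
Corrected W = EF·W_Bond = 1.08·11.9843 = 12.9431 kWh/t

W = 12.9431 kWh/t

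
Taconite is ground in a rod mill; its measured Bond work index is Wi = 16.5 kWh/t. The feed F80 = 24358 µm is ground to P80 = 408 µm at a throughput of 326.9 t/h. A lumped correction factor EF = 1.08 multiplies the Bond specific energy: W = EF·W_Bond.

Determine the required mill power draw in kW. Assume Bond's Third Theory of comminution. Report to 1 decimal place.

P = 2510.7 kW

W = 10 Wi / √P80 − 10 Wi / √F80
W = 10·16.5·(1/√408 − 1/√24358) = 10·16.5·(0.043100) = 7.1115 kWh/t
Corrected W = EF·W_Bond = 1.08·7.1115 = 7.6804 kWh/t
P_mill = W·ṁ = 7.6804·326.9 = 2510.7 kW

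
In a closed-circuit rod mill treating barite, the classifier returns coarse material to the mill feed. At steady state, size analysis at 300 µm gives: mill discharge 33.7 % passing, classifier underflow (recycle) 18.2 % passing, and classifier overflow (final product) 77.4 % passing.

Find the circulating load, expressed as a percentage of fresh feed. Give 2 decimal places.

Balance %-passing 300 µm (r = R/F):
Fd + Rd = Ru + Fo ⇒ R/F = (o−d)/(d−u)
r = (77.4 − 33.7)/(33.7 − 18.2) = 43.7/15.5 = 2.8194
CL = 100·r = 281.94 %

CL = 281.94 %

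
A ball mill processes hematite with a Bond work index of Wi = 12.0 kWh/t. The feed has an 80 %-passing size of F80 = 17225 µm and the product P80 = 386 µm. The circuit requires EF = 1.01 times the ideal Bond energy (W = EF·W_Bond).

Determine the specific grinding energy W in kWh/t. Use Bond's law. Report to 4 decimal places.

W = 10 Wi (P80^-0.5 − F80^-0.5)
1/√386 = 0.050899;  1/√17225 = 0.007619
W = 10·12.0·(0.050899 − 0.007619) = 5.1935 kWh/t
With EF = 1.01: W = 5.1935·1.01 = 5.2454 kWh/t

W = 5.2454 kWh/t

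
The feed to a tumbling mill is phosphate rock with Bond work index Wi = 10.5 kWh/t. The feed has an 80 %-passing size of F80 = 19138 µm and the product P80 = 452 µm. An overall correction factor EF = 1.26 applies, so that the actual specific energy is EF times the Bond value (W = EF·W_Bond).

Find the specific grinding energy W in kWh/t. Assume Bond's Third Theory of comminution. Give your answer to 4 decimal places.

W = 5.2665 kWh/t

Bond:  W = 10 Wi (1/√P − 1/√F)
1/√452 = 0.047036;  1/√19138 = 0.007229
W = 10·10.5·(0.047036 − 0.007229) = 4.1798 kWh/t
W_actual = 1.26 × 4.1798 = 5.2665 kWh/t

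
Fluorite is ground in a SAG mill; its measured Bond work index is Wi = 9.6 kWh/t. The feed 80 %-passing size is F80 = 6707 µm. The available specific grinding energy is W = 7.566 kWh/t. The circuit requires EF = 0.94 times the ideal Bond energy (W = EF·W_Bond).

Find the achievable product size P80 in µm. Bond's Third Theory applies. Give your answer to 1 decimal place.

P80 = 108.4 µm

W = 10 Wi (P80^-0.5 − F80^-0.5)
W_Bond = W / EF = 7.566 / 0.94 = 8.0489 kWh/t
P80^(−½) = W_Bond/(10 Wi) + F80^(−½)
  = 8.0489/(10·9.6) + 1/√6707 = 0.083843 + 0.012211 = 0.096054
P80 = (1/0.096054)² = 10.4108² = 108.39 µm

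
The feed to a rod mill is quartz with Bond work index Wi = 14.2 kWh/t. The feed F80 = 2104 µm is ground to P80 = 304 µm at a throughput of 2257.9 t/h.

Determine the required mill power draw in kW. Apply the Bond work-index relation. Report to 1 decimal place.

P = 11399.0 kW

Bond: W = 10·Wi·(1/√P80 − 1/√F80)
W = 10·14.2·(1/√304 − 1/√2104) = 10·14.2·(0.035553) = 5.0485 kWh/t
P_mill = W·ṁ = 5.0485·2257.9 = 11399.0 kW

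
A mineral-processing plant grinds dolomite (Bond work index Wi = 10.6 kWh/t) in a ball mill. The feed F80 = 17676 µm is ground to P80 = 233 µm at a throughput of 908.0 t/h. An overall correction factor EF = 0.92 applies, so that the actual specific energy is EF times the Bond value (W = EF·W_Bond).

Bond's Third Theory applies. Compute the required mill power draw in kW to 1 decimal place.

P = 5135.0 kW

Bond:  W = 10 Wi (1/√P − 1/√F)
W = 10·10.6·(1/√233 − 1/√17676) = 10·10.6·(0.057991) = 6.1470 kWh/t
With EF = 0.92: W = 6.1470·0.92 = 5.6552 kWh/t
P_mill = W·ṁ = 5.6552·908.0 = 5135.0 kW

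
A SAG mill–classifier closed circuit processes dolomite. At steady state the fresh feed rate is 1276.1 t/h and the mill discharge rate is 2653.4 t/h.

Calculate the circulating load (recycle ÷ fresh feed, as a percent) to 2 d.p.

M = F + R at steady state, so:
R = M − F = 2653.4 − 1276.1 = 1377.3 t/h
CL = 100·R/F = 100·1377.3/1276.1 = 107.93 %

CL = 107.93 %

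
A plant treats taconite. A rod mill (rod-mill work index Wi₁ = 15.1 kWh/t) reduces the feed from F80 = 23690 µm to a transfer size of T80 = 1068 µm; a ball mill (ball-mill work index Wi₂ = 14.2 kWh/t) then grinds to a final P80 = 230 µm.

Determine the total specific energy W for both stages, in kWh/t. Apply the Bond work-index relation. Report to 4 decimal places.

Bond:  W = 10 Wi (1/√P − 1/√F)
Stage 1 (23690→1068 µm, Wi₁=15.1): W₁ = 10·15.1·(0.030600 − 0.006497) = 3.6395 kWh/t
Stage 2 (1068→230 µm, Wi₂=14.2): W₂ = 10·14.2·(0.065938 − 0.030600) = 5.0181 kWh/t
W = W₁ + W₂ = 3.6395 + 5.0181 = 8.6575 kWh/t

W = 8.6575 kWh/t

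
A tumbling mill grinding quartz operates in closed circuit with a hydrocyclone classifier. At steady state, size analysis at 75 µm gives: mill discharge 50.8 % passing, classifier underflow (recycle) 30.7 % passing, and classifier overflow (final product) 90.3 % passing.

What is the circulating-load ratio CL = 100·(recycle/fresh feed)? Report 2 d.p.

Two-product formula at 75 µm:
(1+r)d = ru + o → r = (o−d)/(d−u)
r = (90.3 − 50.8)/(50.8 − 30.7) = 39.5/20.1 = 1.9652
CL = 100·r = 196.52 %

CL = 196.52 %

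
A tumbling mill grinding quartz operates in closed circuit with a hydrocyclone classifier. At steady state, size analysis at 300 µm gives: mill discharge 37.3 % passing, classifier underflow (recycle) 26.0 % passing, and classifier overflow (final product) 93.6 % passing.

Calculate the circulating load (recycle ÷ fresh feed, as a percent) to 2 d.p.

Classifier node, passing 300 µm:
(1+r)d = ru + o → r = (o−d)/(d−u)
r = (93.6 − 37.3)/(37.3 − 26.0) = 56.3/11.3 = 4.9823
CL = 100·r = 498.23 %

CL = 498.23 %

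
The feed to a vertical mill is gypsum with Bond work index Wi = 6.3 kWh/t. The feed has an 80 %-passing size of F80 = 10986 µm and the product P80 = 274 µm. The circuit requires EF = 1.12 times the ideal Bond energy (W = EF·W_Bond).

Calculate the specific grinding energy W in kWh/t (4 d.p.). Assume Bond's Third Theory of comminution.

Bond: W = 10·Wi·(1/√P80 − 1/√F80)
1/√274 = 0.060412;  1/√10986 = 0.009541
W = 10·6.3·(0.060412 − 0.009541) = 3.2049 kWh/t
W_actual = 1.12 × 3.2049 = 3.5895 kWh/t

W = 3.5895 kWh/t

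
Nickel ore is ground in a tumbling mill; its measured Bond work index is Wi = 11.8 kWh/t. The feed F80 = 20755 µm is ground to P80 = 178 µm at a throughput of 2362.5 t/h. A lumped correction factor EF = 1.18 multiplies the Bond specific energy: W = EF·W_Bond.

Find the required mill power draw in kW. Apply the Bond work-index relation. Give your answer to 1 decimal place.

W = 10·Wi·[P80^(−½) − F80^(−½)]
W = 10·11.8·(1/√178 − 1/√20755) = 10·11.8·(0.068012) = 8.0254 kWh/t
Corrected W = EF·W_Bond = 1.18·8.0254 = 9.4700 kWh/t
Power = W × throughput = 9.4700 kWh/t × 2362.5 t/h = 22372.8 kW

P = 22372.8 kW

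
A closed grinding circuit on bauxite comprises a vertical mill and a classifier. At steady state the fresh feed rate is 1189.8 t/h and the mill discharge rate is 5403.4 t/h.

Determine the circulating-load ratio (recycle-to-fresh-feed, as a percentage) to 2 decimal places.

Steady state: M = F + R.
R = M − F = 5403.4 − 1189.8 = 4213.6 t/h
CL = 100·R/F = 100·4213.6/1189.8 = 354.14 %

CL = 354.14 %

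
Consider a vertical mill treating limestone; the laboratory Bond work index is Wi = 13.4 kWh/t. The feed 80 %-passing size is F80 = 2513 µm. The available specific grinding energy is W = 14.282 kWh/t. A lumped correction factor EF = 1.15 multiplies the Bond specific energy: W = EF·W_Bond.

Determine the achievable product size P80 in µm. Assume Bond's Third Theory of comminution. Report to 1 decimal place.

W_Bond = 10·Wi·(1/√P₈₀ − 1/√F₈₀)
W_Bond = W / EF = 14.282 / 1.15 = 12.4191 kWh/t
⇒ 1/√P80 = W_Bond/(10·Wi) + 1/√F80
  = 12.4191/(10·13.4) + 1/√2513 = 0.092680 + 0.019948 = 0.112628
P80 = (1/0.112628)² = 8.8788² = 78.83 µm

P80 = 78.8 µm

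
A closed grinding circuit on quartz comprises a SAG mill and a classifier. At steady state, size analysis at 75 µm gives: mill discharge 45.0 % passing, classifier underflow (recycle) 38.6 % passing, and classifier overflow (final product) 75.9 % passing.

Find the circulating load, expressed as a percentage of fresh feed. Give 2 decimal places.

CL = 482.81 %

Two-product formula at 75 µm:
(1+r)·d = r·u + o ⇒ r = (o−d)/(d−u)
r = (75.9 − 45.0)/(45.0 − 38.6) = 30.9/6.4 = 4.8281
CL = 100·r = 482.81 %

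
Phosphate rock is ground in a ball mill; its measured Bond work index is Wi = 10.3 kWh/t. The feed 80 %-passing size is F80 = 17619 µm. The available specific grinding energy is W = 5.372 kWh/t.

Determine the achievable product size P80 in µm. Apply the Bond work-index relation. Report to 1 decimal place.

P80 = 280.7 µm

W = 10·Wi·[P80^(−½) − F80^(−½)]
P80^-0.5 = F80^-0.5 + W/(10 Wi)
  = 5.3720/(10·10.3) + 1/√17619 = 0.052155 + 0.007534 = 0.059689
P80 = (1/0.059689)² = 16.7535² = 280.68 µm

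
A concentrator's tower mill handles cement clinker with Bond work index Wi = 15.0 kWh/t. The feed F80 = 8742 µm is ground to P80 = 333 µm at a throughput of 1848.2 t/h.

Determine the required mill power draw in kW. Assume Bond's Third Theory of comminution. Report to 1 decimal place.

W = 10·Wi·[P80^(−½) − F80^(−½)]
W = 10·15.0·(1/√333 − 1/√8742) = 10·15.0·(0.044104) = 6.6156 kWh/t
Power = W × throughput = 6.6156 kWh/t × 1848.2 t/h = 12227.0 kW

P = 12227.0 kW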